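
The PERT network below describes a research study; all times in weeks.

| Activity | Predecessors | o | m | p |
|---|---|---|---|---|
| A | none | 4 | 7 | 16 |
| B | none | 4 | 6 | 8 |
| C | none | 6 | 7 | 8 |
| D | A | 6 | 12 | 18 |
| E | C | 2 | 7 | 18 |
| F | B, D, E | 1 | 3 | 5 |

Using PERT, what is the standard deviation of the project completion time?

te_A = (4 + 4·7 + 16)/6 = 48/6 = 8; σ²_A = ((16−4)/6)² = 4.000
te_B = (4 + 4·6 + 8)/6 = 36/6 = 6; σ²_B = ((8−4)/6)² = 0.444
te_C = (6 + 4·7 + 8)/6 = 42/6 = 7; σ²_C = ((8−6)/6)² = 0.111
te_D = (6 + 4·12 + 18)/6 = 72/6 = 12; σ²_D = ((18−6)/6)² = 4.000
te_E = (2 + 4·7 + 18)/6 = 48/6 = 8; σ²_E = ((18−2)/6)² = 7.111
te_F = (1 + 4·3 + 5)/6 = 18/6 = 3; σ²_F = ((5−1)/6)² = 0.444

Forward pass:
ES_A = 0; EF_A = 8
ES_B = 0; EF_B = 6
ES_C = 0; EF_C = 7
ES_D = 8; EF_D = 8+12 = 20
ES_E = 7; EF_E = 7+8 = 15
ES_F = max(EF_B=6, EF_D=20, EF_E=15) = 20; EF_F = 20+3 = 23
Expected project duration μ = 23 weeks. Critical path: A → D → F.

Variance along critical path = 4.000 + 4.000 + 0.444 = 8.444
σ = √8.444 = 2.906 weeks

2.91 weeks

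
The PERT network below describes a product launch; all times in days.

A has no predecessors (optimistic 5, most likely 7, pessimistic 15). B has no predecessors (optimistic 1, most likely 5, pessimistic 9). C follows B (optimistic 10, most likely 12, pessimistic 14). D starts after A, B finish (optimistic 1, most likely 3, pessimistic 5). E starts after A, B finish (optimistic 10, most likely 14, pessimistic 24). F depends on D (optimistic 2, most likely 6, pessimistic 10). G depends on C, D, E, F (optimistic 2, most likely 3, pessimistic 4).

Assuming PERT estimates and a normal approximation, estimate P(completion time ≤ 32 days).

te_A = (5 + 4·7 + 15)/6 = 48/6 = 8; σ²_A = ((15−5)/6)² = 2.778
te_B = (1 + 4·5 + 9)/6 = 30/6 = 5; σ²_B = ((9−1)/6)² = 1.778
te_C = (10 + 4·12 + 14)/6 = 72/6 = 12; σ²_C = ((14−10)/6)² = 0.444
te_D = (1 + 4·3 + 5)/6 = 18/6 = 3; σ²_D = ((5−1)/6)² = 0.444
te_E = (10 + 4·14 + 24)/6 = 90/6 = 15; σ²_E = ((24−10)/6)² = 5.444
te_F = (2 + 4·6 + 10)/6 = 36/6 = 6; σ²_F = ((10−2)/6)² = 1.778
te_G = (2 + 4·3 + 4)/6 = 18/6 = 3; σ²_G = ((4−2)/6)² = 0.111

Forward pass:
ES_A = 0; EF_A = 8
ES_B = 0; EF_B = 5
ES_C = 5; EF_C = 5+12 = 17
ES_D = max(EF_A=8, EF_B=5) = 8; EF_D = 8+3 = 11
ES_E = max(EF_A=8, EF_B=5) = 8; EF_E = 8+15 = 23
ES_F = 11; EF_F = 11+6 = 17
ES_G = max(EF_C=17, EF_D=11, EF_E=23, EF_F=17) = 23; EF_G = 23+3 = 26
Expected project duration μ = 26 days. Critical path: A → E → G.

Variance along critical path = 2.778 + 5.444 + 0.111 = 8.333; σ = √8.333 = 2.887 days.
Z = (32 − 26) / 2.887 = 2.078
P(T ≤ 32) = Φ(2.078) ≈ 0.981

0.981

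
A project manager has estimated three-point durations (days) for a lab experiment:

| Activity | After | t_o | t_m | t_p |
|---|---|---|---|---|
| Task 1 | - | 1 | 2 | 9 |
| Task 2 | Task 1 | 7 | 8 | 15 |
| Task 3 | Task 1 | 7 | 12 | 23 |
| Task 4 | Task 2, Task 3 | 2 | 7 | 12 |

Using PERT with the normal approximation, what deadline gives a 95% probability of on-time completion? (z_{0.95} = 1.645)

28.6 days

te_Task 1 = (1 + 4·2 + 9)/6 = 18/6 = 3; σ²_Task 1 = ((9−1)/6)² = 1.778
te_Task 2 = (7 + 4·8 + 15)/6 = 54/6 = 9; σ²_Task 2 = ((15−7)/6)² = 1.778
te_Task 3 = (7 + 4·12 + 23)/6 = 78/6 = 13; σ²_Task 3 = ((23−7)/6)² = 7.111
te_Task 4 = (2 + 4·7 + 12)/6 = 42/6 = 7; σ²_Task 4 = ((12−2)/6)² = 2.778

Forward pass:
ES_Task 1 = 0; EF_Task 1 = 3
ES_Task 2 = 3; EF_Task 2 = 3+9 = 12
ES_Task 3 = 3; EF_Task 3 = 3+13 = 16
ES_Task 4 = max(EF_Task 2=12, EF_Task 3=16) = 16; EF_Task 4 = 16+7 = 23
Expected project duration μ = 23 days. Critical path: Task 1 → Task 3 → Task 4.

Variance along critical path = 1.778 + 7.111 + 2.778 = 11.667; σ = 3.416 days.
D = μ + z·σ = 23 + 1.645·3.416 = 28.6 days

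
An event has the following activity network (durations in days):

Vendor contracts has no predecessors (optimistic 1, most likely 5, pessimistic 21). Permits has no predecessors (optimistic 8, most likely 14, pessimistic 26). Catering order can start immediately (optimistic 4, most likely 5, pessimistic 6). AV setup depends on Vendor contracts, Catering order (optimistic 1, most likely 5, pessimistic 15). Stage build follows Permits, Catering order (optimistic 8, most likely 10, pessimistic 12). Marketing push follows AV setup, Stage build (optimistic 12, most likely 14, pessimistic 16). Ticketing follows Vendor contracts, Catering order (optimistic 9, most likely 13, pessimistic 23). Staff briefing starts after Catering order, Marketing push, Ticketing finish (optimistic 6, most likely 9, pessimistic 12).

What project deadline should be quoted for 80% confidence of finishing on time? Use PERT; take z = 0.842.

50.8 days

te_Vendor contracts = (1 + 4·5 + 21)/6 = 42/6 = 7; σ²_Vendor contracts = ((21−1)/6)² = 11.111
te_Permits = (8 + 4·14 + 26)/6 = 90/6 = 15; σ²_Permits = ((26−8)/6)² = 9.000
te_Catering order = (4 + 4·5 + 6)/6 = 30/6 = 5; σ²_Catering order = ((6−4)/6)² = 0.111
te_AV setup = (1 + 4·5 + 15)/6 = 36/6 = 6; σ²_AV setup = ((15−1)/6)² = 5.444
te_Stage build = (8 + 4·10 + 12)/6 = 60/6 = 10; σ²_Stage build = ((12−8)/6)² = 0.444
te_Marketing push = (12 + 4·14 + 16)/6 = 84/6 = 14; σ²_Marketing push = ((16−12)/6)² = 0.444
te_Ticketing = (9 + 4·13 + 23)/6 = 84/6 = 14; σ²_Ticketing = ((23−9)/6)² = 5.444
te_Staff briefing = (6 + 4·9 + 12)/6 = 54/6 = 9; σ²_Staff briefing = ((12−6)/6)² = 1.000

Forward pass:
ES_Vendor contracts = 0; EF_Vendor contracts = 7
ES_Permits = 0; EF_Permits = 15
ES_Catering order = 0; EF_Catering order = 5
ES_AV setup = max(EF_Vendor contracts=7, EF_Catering order=5) = 7; EF_AV setup = 7+6 = 13
ES_Stage build = max(EF_Permits=15, EF_Catering order=5) = 15; EF_Stage build = 15+10 = 25
ES_Marketing push = max(EF_AV setup=13, EF_Stage build=25) = 25; EF_Marketing push = 25+14 = 39
ES_Ticketing = max(EF_Vendor contracts=7, EF_Catering order=5) = 7; EF_Ticketing = 7+14 = 21
ES_Staff briefing = max(EF_Catering order=5, EF_Marketing push=39, EF_Ticketing=21) = 39; EF_Staff briefing = 39+9 = 48
Expected project duration μ = 48 days. Critical path: Permits → Stage build → Marketing push → Staff briefing.

Variance along critical path = 9.000 + 0.444 + 0.444 + 1.000 = 10.889; σ = 3.300 days.
D = μ + z·σ = 48 + 0.842·3.300 = 50.8 days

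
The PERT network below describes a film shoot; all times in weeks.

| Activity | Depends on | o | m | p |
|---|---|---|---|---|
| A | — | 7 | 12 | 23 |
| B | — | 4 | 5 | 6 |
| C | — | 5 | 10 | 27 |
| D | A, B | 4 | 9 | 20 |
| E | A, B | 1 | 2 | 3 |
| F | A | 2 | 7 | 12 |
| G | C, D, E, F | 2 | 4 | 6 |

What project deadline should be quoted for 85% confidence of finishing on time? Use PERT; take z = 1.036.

31.0 weeks

te_A = (7 + 4·12 + 23)/6 = 78/6 = 13; σ²_A = ((23−7)/6)² = 7.111
te_B = (4 + 4·5 + 6)/6 = 30/6 = 5; σ²_B = ((6−4)/6)² = 0.111
te_C = (5 + 4·10 + 27)/6 = 72/6 = 12; σ²_C = ((27−5)/6)² = 13.444
te_D = (4 + 4·9 + 20)/6 = 60/6 = 10; σ²_D = ((20−4)/6)² = 7.111
te_E = (1 + 4·2 + 3)/6 = 12/6 = 2; σ²_E = ((3−1)/6)² = 0.111
te_F = (2 + 4·7 + 12)/6 = 42/6 = 7; σ²_F = ((12−2)/6)² = 2.778
te_G = (2 + 4·4 + 6)/6 = 24/6 = 4; σ²_G = ((6−2)/6)² = 0.444

Forward pass:
ES_A = 0; EF_A = 13
ES_B = 0; EF_B = 5
ES_C = 0; EF_C = 12
ES_D = max(EF_A=13, EF_B=5) = 13; EF_D = 13+10 = 23
ES_E = max(EF_A=13, EF_B=5) = 13; EF_E = 13+2 = 15
ES_F = 13; EF_F = 13+7 = 20
ES_G = max(EF_C=12, EF_D=23, EF_E=15, EF_F=20) = 23; EF_G = 23+4 = 27
Expected project duration μ = 27 weeks. Critical path: A → D → G.

Variance along critical path = 7.111 + 7.111 + 0.444 = 14.667; σ = 3.830 weeks.
D = μ + z·σ = 27 + 1.036·3.830 = 31.0 weeks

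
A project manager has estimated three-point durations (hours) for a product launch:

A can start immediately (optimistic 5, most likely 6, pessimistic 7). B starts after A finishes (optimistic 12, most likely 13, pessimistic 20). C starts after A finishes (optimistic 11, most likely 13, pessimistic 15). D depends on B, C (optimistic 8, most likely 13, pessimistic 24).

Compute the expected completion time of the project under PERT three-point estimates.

te_A = (5 + 4·6 + 7)/6 = 36/6 = 6
te_B = (12 + 4·13 + 20)/6 = 84/6 = 14
te_C = (11 + 4·13 + 15)/6 = 78/6 = 13
te_D = (8 + 4·13 + 24)/6 = 84/6 = 14

Forward pass:
ES_A = 0; EF_A = 6
ES_B = 6; EF_B = 6+14 = 20
ES_C = 6; EF_C = 6+13 = 19
ES_D = max(EF_B=20, EF_C=19) = 20; EF_D = 20+14 = 34
Expected project duration μ = 34 hours. Critical path: A → B → D.

34 hours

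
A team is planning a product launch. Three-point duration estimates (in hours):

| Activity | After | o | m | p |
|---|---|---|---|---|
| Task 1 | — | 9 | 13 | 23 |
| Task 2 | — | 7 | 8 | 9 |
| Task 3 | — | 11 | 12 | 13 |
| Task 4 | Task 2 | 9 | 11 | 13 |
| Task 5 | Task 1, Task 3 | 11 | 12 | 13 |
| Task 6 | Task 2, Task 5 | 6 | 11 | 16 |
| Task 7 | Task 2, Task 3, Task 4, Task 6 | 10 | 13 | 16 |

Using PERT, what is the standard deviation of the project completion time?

3.06 hours

te_Task 1 = (9 + 4·13 + 23)/6 = 84/6 = 14; σ²_Task 1 = ((23−9)/6)² = 5.444
te_Task 2 = (7 + 4·8 + 9)/6 = 48/6 = 8; σ²_Task 2 = ((9−7)/6)² = 0.111
te_Task 3 = (11 + 4·12 + 13)/6 = 72/6 = 12; σ²_Task 3 = ((13−11)/6)² = 0.111
te_Task 4 = (9 + 4·11 + 13)/6 = 66/6 = 11; σ²_Task 4 = ((13−9)/6)² = 0.444
te_Task 5 = (11 + 4·12 + 13)/6 = 72/6 = 12; σ²_Task 5 = ((13−11)/6)² = 0.111
te_Task 6 = (6 + 4·11 + 16)/6 = 66/6 = 11; σ²_Task 6 = ((16−6)/6)² = 2.778
te_Task 7 = (10 + 4·13 + 16)/6 = 78/6 = 13; σ²_Task 7 = ((16−10)/6)² = 1.000

Forward pass:
ES_Task 1 = 0; EF_Task 1 = 14
ES_Task 2 = 0; EF_Task 2 = 8
ES_Task 3 = 0; EF_Task 3 = 12
ES_Task 4 = 8; EF_Task 4 = 8+11 = 19
ES_Task 5 = max(EF_Task 1=14, EF_Task 3=12) = 14; EF_Task 5 = 14+12 = 26
ES_Task 6 = max(EF_Task 2=8, EF_Task 5=26) = 26; EF_Task 6 = 26+11 = 37
ES_Task 7 = max(EF_Task 2=8, EF_Task 3=12, EF_Task 4=19, EF_Task 6=37) = 37; EF_Task 7 = 37+13 = 50
Expected project duration μ = 50 hours. Critical path: Task 1 → Task 5 → Task 6 → Task 7.

Variance along critical path = 5.444 + 0.111 + 2.778 + 1.000 = 9.333
σ = √9.333 = 3.055 hours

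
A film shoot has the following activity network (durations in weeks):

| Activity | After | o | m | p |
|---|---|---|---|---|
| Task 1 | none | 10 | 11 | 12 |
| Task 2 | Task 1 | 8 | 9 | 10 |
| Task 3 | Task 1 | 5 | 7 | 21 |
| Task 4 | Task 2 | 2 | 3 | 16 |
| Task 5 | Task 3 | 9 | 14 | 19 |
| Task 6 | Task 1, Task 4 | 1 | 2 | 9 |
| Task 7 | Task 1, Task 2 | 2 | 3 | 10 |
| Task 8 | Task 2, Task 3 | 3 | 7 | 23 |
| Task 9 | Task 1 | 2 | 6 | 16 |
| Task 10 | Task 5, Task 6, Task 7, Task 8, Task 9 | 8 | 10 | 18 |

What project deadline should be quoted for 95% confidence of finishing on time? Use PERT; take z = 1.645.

te_Task 1 = (10 + 4·11 + 12)/6 = 66/6 = 11; σ²_Task 1 = ((12−10)/6)² = 0.111
te_Task 2 = (8 + 4·9 + 10)/6 = 54/6 = 9; σ²_Task 2 = ((10−8)/6)² = 0.111
te_Task 3 = (5 + 4·7 + 21)/6 = 54/6 = 9; σ²_Task 3 = ((21−5)/6)² = 7.111
te_Task 4 = (2 + 4·3 + 16)/6 = 30/6 = 5; σ²_Task 4 = ((16−2)/6)² = 5.444
te_Task 5 = (9 + 4·14 + 19)/6 = 84/6 = 14; σ²_Task 5 = ((19−9)/6)² = 2.778
te_Task 6 = (1 + 4·2 + 9)/6 = 18/6 = 3; σ²_Task 6 = ((9−1)/6)² = 1.778
te_Task 7 = (2 + 4·3 + 10)/6 = 24/6 = 4; σ²_Task 7 = ((10−2)/6)² = 1.778
te_Task 8 = (3 + 4·7 + 23)/6 = 54/6 = 9; σ²_Task 8 = ((23−3)/6)² = 11.111
te_Task 9 = (2 + 4·6 + 16)/6 = 42/6 = 7; σ²_Task 9 = ((16−2)/6)² = 5.444
te_Task 10 = (8 + 4·10 + 18)/6 = 66/6 = 11; σ²_Task 10 = ((18−8)/6)² = 2.778

Forward pass:
ES_Task 1 = 0; EF_Task 1 = 11
ES_Task 2 = 11; EF_Task 2 = 11+9 = 20
ES_Task 3 = 11; EF_Task 3 = 11+9 = 20
ES_Task 4 = 20; EF_Task 4 = 20+5 = 25
ES_Task 5 = 20; EF_Task 5 = 20+14 = 34
ES_Task 6 = max(EF_Task 1=11, EF_Task 4=25) = 25; EF_Task 6 = 25+3 = 28
ES_Task 7 = max(EF_Task 1=11, EF_Task 2=20) = 20; EF_Task 7 = 20+4 = 24
ES_Task 8 = max(EF_Task 2=20, EF_Task 3=20) = 20; EF_Task 8 = 20+9 = 29
ES_Task 9 = 11; EF_Task 9 = 11+7 = 18
ES_Task 10 = max(EF_Task 5=34, EF_Task 6=28, EF_Task 7=24, EF_Task 8=29, EF_Task 9=18) = 34; EF_Task 10 = 34+11 = 45
Expected project duration μ = 45 weeks. Critical path: Task 1 → Task 3 → Task 5 → Task 10.

Variance along critical path = 0.111 + 7.111 + 2.778 + 2.778 = 12.778; σ = 3.575 weeks.
D = μ + z·σ = 45 + 1.645·3.575 = 50.9 weeks

50.9 weeks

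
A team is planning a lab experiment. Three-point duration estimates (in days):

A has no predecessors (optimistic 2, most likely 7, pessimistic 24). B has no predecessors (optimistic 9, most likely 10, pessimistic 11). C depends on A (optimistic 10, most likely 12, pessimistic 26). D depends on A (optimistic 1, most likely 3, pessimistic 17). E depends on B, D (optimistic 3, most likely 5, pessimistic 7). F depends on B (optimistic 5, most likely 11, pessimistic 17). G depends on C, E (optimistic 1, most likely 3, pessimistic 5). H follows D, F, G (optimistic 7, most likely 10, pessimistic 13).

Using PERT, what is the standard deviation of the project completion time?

4.69 days

te_A = (2 + 4·7 + 24)/6 = 54/6 = 9; σ²_A = ((24−2)/6)² = 13.444
te_B = (9 + 4·10 + 11)/6 = 60/6 = 10; σ²_B = ((11−9)/6)² = 0.111
te_C = (10 + 4·12 + 26)/6 = 84/6 = 14; σ²_C = ((26−10)/6)² = 7.111
te_D = (1 + 4·3 + 17)/6 = 30/6 = 5; σ²_D = ((17−1)/6)² = 7.111
te_E = (3 + 4·5 + 7)/6 = 30/6 = 5; σ²_E = ((7−3)/6)² = 0.444
te_F = (5 + 4·11 + 17)/6 = 66/6 = 11; σ²_F = ((17−5)/6)² = 4.000
te_G = (1 + 4·3 + 5)/6 = 18/6 = 3; σ²_G = ((5−1)/6)² = 0.444
te_H = (7 + 4·10 + 13)/6 = 60/6 = 10; σ²_H = ((13−7)/6)² = 1.000

Forward pass:
ES_A = 0; EF_A = 9
ES_B = 0; EF_B = 10
ES_C = 9; EF_C = 9+14 = 23
ES_D = 9; EF_D = 9+5 = 14
ES_E = max(EF_B=10, EF_D=14) = 14; EF_E = 14+5 = 19
ES_F = 10; EF_F = 10+11 = 21
ES_G = max(EF_C=23, EF_E=19) = 23; EF_G = 23+3 = 26
ES_H = max(EF_D=14, EF_F=21, EF_G=26) = 26; EF_H = 26+10 = 36
Expected project duration μ = 36 days. Critical path: A → C → G → H.

Variance along critical path = 13.444 + 7.111 + 0.444 + 1.000 = 22.000
σ = √22.000 = 4.690 days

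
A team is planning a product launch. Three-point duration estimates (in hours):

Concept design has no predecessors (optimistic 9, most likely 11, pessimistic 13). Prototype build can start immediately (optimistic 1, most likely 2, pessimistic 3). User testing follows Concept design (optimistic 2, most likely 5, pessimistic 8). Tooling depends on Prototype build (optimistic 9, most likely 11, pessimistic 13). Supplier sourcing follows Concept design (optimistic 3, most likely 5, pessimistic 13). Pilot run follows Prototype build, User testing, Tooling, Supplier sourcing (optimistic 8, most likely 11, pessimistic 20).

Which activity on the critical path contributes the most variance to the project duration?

Pilot run

te_Concept design = (9 + 4·11 + 13)/6 = 66/6 = 11; σ²_Concept design = ((13−9)/6)² = 0.444
te_Prototype build = (1 + 4·2 + 3)/6 = 12/6 = 2; σ²_Prototype build = ((3−1)/6)² = 0.111
te_User testing = (2 + 4·5 + 8)/6 = 30/6 = 5; σ²_User testing = ((8−2)/6)² = 1.000
te_Tooling = (9 + 4·11 + 13)/6 = 66/6 = 11; σ²_Tooling = ((13−9)/6)² = 0.444
te_Supplier sourcing = (3 + 4·5 + 13)/6 = 36/6 = 6; σ²_Supplier sourcing = ((13−3)/6)² = 2.778
te_Pilot run = (8 + 4·11 + 20)/6 = 72/6 = 12; σ²_Pilot run = ((20−8)/6)² = 4.000

Forward pass:
ES_Concept design = 0; EF_Concept design = 11
ES_Prototype build = 0; EF_Prototype build = 2
ES_User testing = 11; EF_User testing = 11+5 = 16
ES_Tooling = 2; EF_Tooling = 2+11 = 13
ES_Supplier sourcing = 11; EF_Supplier sourcing = 11+6 = 17
ES_Pilot run = max(EF_Prototype build=2, EF_User testing=16, EF_Tooling=13, EF_Supplier sourcing=17) = 17; EF_Pilot run = 17+12 = 29
Expected project duration μ = 29 hours. Critical path: Concept design → Supplier sourcing → Pilot run.

Variances on critical path: σ²_Concept design=0.444, σ²_Supplier sourcing=2.778, σ²_Pilot run=4.000.
Largest is σ²_Pilot run = 4.000.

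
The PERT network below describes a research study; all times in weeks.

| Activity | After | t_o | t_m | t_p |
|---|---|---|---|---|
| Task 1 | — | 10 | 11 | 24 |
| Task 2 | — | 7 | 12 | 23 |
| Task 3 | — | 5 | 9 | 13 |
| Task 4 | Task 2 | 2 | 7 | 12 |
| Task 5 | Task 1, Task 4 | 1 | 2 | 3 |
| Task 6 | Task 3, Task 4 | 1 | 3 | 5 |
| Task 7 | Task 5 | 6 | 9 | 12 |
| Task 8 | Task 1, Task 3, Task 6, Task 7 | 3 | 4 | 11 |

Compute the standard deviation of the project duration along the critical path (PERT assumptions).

te_Task 1 = (10 + 4·11 + 24)/6 = 78/6 = 13; σ²_Task 1 = ((24−10)/6)² = 5.444
te_Task 2 = (7 + 4·12 + 23)/6 = 78/6 = 13; σ²_Task 2 = ((23−7)/6)² = 7.111
te_Task 3 = (5 + 4·9 + 13)/6 = 54/6 = 9; σ²_Task 3 = ((13−5)/6)² = 1.778
te_Task 4 = (2 + 4·7 + 12)/6 = 42/6 = 7; σ²_Task 4 = ((12−2)/6)² = 2.778
te_Task 5 = (1 + 4·2 + 3)/6 = 12/6 = 2; σ²_Task 5 = ((3−1)/6)² = 0.111
te_Task 6 = (1 + 4·3 + 5)/6 = 18/6 = 3; σ²_Task 6 = ((5−1)/6)² = 0.444
te_Task 7 = (6 + 4·9 + 12)/6 = 54/6 = 9; σ²_Task 7 = ((12−6)/6)² = 1.000
te_Task 8 = (3 + 4·4 + 11)/6 = 30/6 = 5; σ²_Task 8 = ((11−3)/6)² = 1.778

Forward pass:
ES_Task 1 = 0; EF_Task 1 = 13
ES_Task 2 = 0; EF_Task 2 = 13
ES_Task 3 = 0; EF_Task 3 = 9
ES_Task 4 = 13; EF_Task 4 = 13+7 = 20
ES_Task 5 = max(EF_Task 1=13, EF_Task 4=20) = 20; EF_Task 5 = 20+2 = 22
ES_Task 6 = max(EF_Task 3=9, EF_Task 4=20) = 20; EF_Task 6 = 20+3 = 23
ES_Task 7 = 22; EF_Task 7 = 22+9 = 31
ES_Task 8 = max(EF_Task 1=13, EF_Task 3=9, EF_Task 6=23, EF_Task 7=31) = 31; EF_Task 8 = 31+5 = 36
Expected project duration μ = 36 weeks. Critical path: Task 2 → Task 4 → Task 5 → Task 7 → Task 8.

Variance along critical path = 7.111 + 2.778 + 0.111 + 1.000 + 1.778 = 12.778
σ = √12.778 = 3.575 weeks

3.57 weeks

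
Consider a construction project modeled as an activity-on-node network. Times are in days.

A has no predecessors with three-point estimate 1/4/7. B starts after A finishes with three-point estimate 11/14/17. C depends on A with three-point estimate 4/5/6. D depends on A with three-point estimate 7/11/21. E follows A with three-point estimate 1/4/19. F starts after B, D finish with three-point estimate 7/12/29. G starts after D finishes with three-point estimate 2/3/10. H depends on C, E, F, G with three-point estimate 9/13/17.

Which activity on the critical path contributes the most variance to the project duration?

te_A = (1 + 4·4 + 7)/6 = 24/6 = 4; σ²_A = ((7−1)/6)² = 1.000
te_B = (11 + 4·14 + 17)/6 = 84/6 = 14; σ²_B = ((17−11)/6)² = 1.000
te_C = (4 + 4·5 + 6)/6 = 30/6 = 5; σ²_C = ((6−4)/6)² = 0.111
te_D = (7 + 4·11 + 21)/6 = 72/6 = 12; σ²_D = ((21−7)/6)² = 5.444
te_E = (1 + 4·4 + 19)/6 = 36/6 = 6; σ²_E = ((19−1)/6)² = 9.000
te_F = (7 + 4·12 + 29)/6 = 84/6 = 14; σ²_F = ((29−7)/6)² = 13.444
te_G = (2 + 4·3 + 10)/6 = 24/6 = 4; σ²_G = ((10−2)/6)² = 1.778
te_H = (9 + 4·13 + 17)/6 = 78/6 = 13; σ²_H = ((17−9)/6)² = 1.778

Forward pass:
ES_A = 0; EF_A = 4
ES_B = 4; EF_B = 4+14 = 18
ES_C = 4; EF_C = 4+5 = 9
ES_D = 4; EF_D = 4+12 = 16
ES_E = 4; EF_E = 4+6 = 10
ES_F = max(EF_B=18, EF_D=16) = 18; EF_F = 18+14 = 32
ES_G = 16; EF_G = 16+4 = 20
ES_H = max(EF_C=9, EF_E=10, EF_F=32, EF_G=20) = 32; EF_H = 32+13 = 45
Expected project duration μ = 45 days. Critical path: A → B → F → H.

Variances on critical path: σ²_A=1.000, σ²_B=1.000, σ²_F=13.444, σ²_H=1.778.
Largest is σ²_F = 13.444.

F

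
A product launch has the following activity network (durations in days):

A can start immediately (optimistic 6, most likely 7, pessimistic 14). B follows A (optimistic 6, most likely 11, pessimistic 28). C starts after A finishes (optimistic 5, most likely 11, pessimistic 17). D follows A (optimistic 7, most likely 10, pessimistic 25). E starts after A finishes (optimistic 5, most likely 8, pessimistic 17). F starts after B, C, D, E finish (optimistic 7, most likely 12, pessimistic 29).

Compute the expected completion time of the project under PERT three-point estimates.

te_A = (6 + 4·7 + 14)/6 = 48/6 = 8
te_B = (6 + 4·11 + 28)/6 = 78/6 = 13
te_C = (5 + 4·11 + 17)/6 = 66/6 = 11
te_D = (7 + 4·10 + 25)/6 = 72/6 = 12
te_E = (5 + 4·8 + 17)/6 = 54/6 = 9
te_F = (7 + 4·12 + 29)/6 = 84/6 = 14

Forward pass:
ES_A = 0; EF_A = 8
ES_B = 8; EF_B = 8+13 = 21
ES_C = 8; EF_C = 8+11 = 19
ES_D = 8; EF_D = 8+12 = 20
ES_E = 8; EF_E = 8+9 = 17
ES_F = max(EF_B=21, EF_C=19, EF_D=20, EF_E=17) = 21; EF_F = 21+14 = 35
Expected project duration μ = 35 days. Critical path: A → B → F.

35 days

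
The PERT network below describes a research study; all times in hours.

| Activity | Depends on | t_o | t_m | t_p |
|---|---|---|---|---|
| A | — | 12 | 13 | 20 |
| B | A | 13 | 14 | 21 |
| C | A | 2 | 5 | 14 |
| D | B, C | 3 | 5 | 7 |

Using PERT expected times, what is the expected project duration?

34 hours

te_A = (12 + 4·13 + 20)/6 = 84/6 = 14
te_B = (13 + 4·14 + 21)/6 = 90/6 = 15
te_C = (2 + 4·5 + 14)/6 = 36/6 = 6
te_D = (3 + 4·5 + 7)/6 = 30/6 = 5

Forward pass:
ES_A = 0; EF_A = 14
ES_B = 14; EF_B = 14+15 = 29
ES_C = 14; EF_C = 14+6 = 20
ES_D = max(EF_B=29, EF_C=20) = 29; EF_D = 29+5 = 34
Expected project duration μ = 34 hours. Critical path: A → B → D.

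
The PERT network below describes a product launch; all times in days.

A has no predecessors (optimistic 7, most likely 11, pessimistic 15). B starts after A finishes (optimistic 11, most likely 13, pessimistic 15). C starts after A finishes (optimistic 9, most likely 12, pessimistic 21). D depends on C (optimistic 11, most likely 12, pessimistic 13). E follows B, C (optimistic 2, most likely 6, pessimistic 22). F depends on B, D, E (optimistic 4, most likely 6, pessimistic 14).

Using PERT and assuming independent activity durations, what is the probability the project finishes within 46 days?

0.846

te_A = (7 + 4·11 + 15)/6 = 66/6 = 11; σ²_A = ((15−7)/6)² = 1.778
te_B = (11 + 4·13 + 15)/6 = 78/6 = 13; σ²_B = ((15−11)/6)² = 0.444
te_C = (9 + 4·12 + 21)/6 = 78/6 = 13; σ²_C = ((21−9)/6)² = 4.000
te_D = (11 + 4·12 + 13)/6 = 72/6 = 12; σ²_D = ((13−11)/6)² = 0.111
te_E = (2 + 4·6 + 22)/6 = 48/6 = 8; σ²_E = ((22−2)/6)² = 11.111
te_F = (4 + 4·6 + 14)/6 = 42/6 = 7; σ²_F = ((14−4)/6)² = 2.778

Forward pass:
ES_A = 0; EF_A = 11
ES_B = 11; EF_B = 11+13 = 24
ES_C = 11; EF_C = 11+13 = 24
ES_D = 24; EF_D = 24+12 = 36
ES_E = max(EF_B=24, EF_C=24) = 24; EF_E = 24+8 = 32
ES_F = max(EF_B=24, EF_D=36, EF_E=32) = 36; EF_F = 36+7 = 43
Expected project duration μ = 43 days. Critical path: A → C → D → F.

Variance along critical path = 1.778 + 4.000 + 0.111 + 2.778 = 8.667; σ = √8.667 = 2.944 days.
Z = (46 − 43) / 2.944 = 1.019
P(T ≤ 46) = Φ(1.019) ≈ 0.846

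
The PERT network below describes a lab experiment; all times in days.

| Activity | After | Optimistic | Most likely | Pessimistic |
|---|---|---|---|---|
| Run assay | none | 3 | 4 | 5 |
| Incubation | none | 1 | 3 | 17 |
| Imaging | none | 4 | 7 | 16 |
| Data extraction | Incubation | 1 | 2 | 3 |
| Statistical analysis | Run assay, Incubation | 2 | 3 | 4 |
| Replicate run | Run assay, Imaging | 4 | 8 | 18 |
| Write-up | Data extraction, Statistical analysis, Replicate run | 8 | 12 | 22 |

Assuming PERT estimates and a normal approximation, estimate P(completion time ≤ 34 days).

0.850

te_Run assay = (3 + 4·4 + 5)/6 = 24/6 = 4; σ²_Run assay = ((5−3)/6)² = 0.111
te_Incubation = (1 + 4·3 + 17)/6 = 30/6 = 5; σ²_Incubation = ((17−1)/6)² = 7.111
te_Imaging = (4 + 4·7 + 16)/6 = 48/6 = 8; σ²_Imaging = ((16−4)/6)² = 4.000
te_Data extraction = (1 + 4·2 + 3)/6 = 12/6 = 2; σ²_Data extraction = ((3−1)/6)² = 0.111
te_Statistical analysis = (2 + 4·3 + 4)/6 = 18/6 = 3; σ²_Statistical analysis = ((4−2)/6)² = 0.111
te_Replicate run = (4 + 4·8 + 18)/6 = 54/6 = 9; σ²_Replicate run = ((18−4)/6)² = 5.444
te_Write-up = (8 + 4·12 + 22)/6 = 78/6 = 13; σ²_Write-up = ((22−8)/6)² = 5.444

Forward pass:
ES_Run assay = 0; EF_Run assay = 4
ES_Incubation = 0; EF_Incubation = 5
ES_Imaging = 0; EF_Imaging = 8
ES_Data extraction = 5; EF_Data extraction = 5+2 = 7
ES_Statistical analysis = max(EF_Run assay=4, EF_Incubation=5) = 5; EF_Statistical analysis = 5+3 = 8
ES_Replicate run = max(EF_Run assay=4, EF_Imaging=8) = 8; EF_Replicate run = 8+9 = 17
ES_Write-up = max(EF_Data extraction=7, EF_Statistical analysis=8, EF_Replicate run=17) = 17; EF_Write-up = 17+13 = 30
Expected project duration μ = 30 days. Critical path: Imaging → Replicate run → Write-up.

Variance along critical path = 4.000 + 5.444 + 5.444 = 14.889; σ = √14.889 = 3.859 days.
Z = (34 − 30) / 3.859 = 1.037
P(T ≤ 34) = Φ(1.037) ≈ 0.850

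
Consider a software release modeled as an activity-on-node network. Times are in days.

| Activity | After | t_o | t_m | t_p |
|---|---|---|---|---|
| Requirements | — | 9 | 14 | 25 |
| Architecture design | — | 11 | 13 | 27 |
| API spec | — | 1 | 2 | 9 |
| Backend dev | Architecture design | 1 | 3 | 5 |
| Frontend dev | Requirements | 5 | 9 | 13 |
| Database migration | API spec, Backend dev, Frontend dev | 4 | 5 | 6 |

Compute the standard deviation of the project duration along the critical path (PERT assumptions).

te_Requirements = (9 + 4·14 + 25)/6 = 90/6 = 15; σ²_Requirements = ((25−9)/6)² = 7.111
te_Architecture design = (11 + 4·13 + 27)/6 = 90/6 = 15; σ²_Architecture design = ((27−11)/6)² = 7.111
te_API spec = (1 + 4·2 + 9)/6 = 18/6 = 3; σ²_API spec = ((9−1)/6)² = 1.778
te_Backend dev = (1 + 4·3 + 5)/6 = 18/6 = 3; σ²_Backend dev = ((5−1)/6)² = 0.444
te_Frontend dev = (5 + 4·9 + 13)/6 = 54/6 = 9; σ²_Frontend dev = ((13−5)/6)² = 1.778
te_Database migration = (4 + 4·5 + 6)/6 = 30/6 = 5; σ²_Database migration = ((6−4)/6)² = 0.111

Forward pass:
ES_Requirements = 0; EF_Requirements = 15
ES_Architecture design = 0; EF_Architecture design = 15
ES_API spec = 0; EF_API spec = 3
ES_Backend dev = 15; EF_Backend dev = 15+3 = 18
ES_Frontend dev = 15; EF_Frontend dev = 15+9 = 24
ES_Database migration = max(EF_API spec=3, EF_Backend dev=18, EF_Frontend dev=24) = 24; EF_Database migration = 24+5 = 29
Expected project duration μ = 29 days. Critical path: Requirements → Frontend dev → Database migration.

Variance along critical path = 7.111 + 1.778 + 0.111 = 9.000
σ = √9.000 = 3.000 days

3.00 days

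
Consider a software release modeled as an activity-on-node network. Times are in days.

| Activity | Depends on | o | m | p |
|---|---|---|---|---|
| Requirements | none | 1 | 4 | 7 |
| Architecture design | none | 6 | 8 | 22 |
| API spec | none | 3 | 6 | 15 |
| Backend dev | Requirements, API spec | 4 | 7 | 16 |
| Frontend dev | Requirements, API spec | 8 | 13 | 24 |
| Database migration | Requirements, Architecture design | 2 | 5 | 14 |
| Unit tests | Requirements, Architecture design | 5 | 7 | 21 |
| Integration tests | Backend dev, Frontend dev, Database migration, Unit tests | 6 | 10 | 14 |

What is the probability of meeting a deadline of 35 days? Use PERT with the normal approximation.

0.867

te_Requirements = (1 + 4·4 + 7)/6 = 24/6 = 4; σ²_Requirements = ((7−1)/6)² = 1.000
te_Architecture design = (6 + 4·8 + 22)/6 = 60/6 = 10; σ²_Architecture design = ((22−6)/6)² = 7.111
te_API spec = (3 + 4·6 + 15)/6 = 42/6 = 7; σ²_API spec = ((15−3)/6)² = 4.000
te_Backend dev = (4 + 4·7 + 16)/6 = 48/6 = 8; σ²_Backend dev = ((16−4)/6)² = 4.000
te_Frontend dev = (8 + 4·13 + 24)/6 = 84/6 = 14; σ²_Frontend dev = ((24−8)/6)² = 7.111
te_Database migration = (2 + 4·5 + 14)/6 = 36/6 = 6; σ²_Database migration = ((14−2)/6)² = 4.000
te_Unit tests = (5 + 4·7 + 21)/6 = 54/6 = 9; σ²_Unit tests = ((21−5)/6)² = 7.111
te_Integration tests = (6 + 4·10 + 14)/6 = 60/6 = 10; σ²_Integration tests = ((14−6)/6)² = 1.778

Forward pass:
ES_Requirements = 0; EF_Requirements = 4
ES_Architecture design = 0; EF_Architecture design = 10
ES_API spec = 0; EF_API spec = 7
ES_Backend dev = max(EF_Requirements=4, EF_API spec=7) = 7; EF_Backend dev = 7+8 = 15
ES_Frontend dev = max(EF_Requirements=4, EF_API spec=7) = 7; EF_Frontend dev = 7+14 = 21
ES_Database migration = max(EF_Requirements=4, EF_Architecture design=10) = 10; EF_Database migration = 10+6 = 16
ES_Unit tests = max(EF_Requirements=4, EF_Architecture design=10) = 10; EF_Unit tests = 10+9 = 19
ES_Integration tests = max(EF_Backend dev=15, EF_Frontend dev=21, EF_Database migration=16, EF_Unit tests=19) = 21; EF_Integration tests = 21+10 = 31
Expected project duration μ = 31 days. Critical path: API spec → Frontend dev → Integration tests.

Variance along critical path = 4.000 + 7.111 + 1.778 = 12.889; σ = √12.889 = 3.590 days.
Z = (35 − 31) / 3.590 = 1.114
P(T ≤ 35) = Φ(1.114) ≈ 0.867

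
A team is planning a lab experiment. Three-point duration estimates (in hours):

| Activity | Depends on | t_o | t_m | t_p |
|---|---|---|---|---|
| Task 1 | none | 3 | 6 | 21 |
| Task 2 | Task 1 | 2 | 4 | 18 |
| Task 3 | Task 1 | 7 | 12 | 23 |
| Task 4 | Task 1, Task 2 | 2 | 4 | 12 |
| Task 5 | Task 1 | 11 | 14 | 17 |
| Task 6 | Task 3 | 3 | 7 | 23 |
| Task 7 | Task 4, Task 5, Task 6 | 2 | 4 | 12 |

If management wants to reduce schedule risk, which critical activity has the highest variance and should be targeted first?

Task 6

te_Task 1 = (3 + 4·6 + 21)/6 = 48/6 = 8; σ²_Task 1 = ((21−3)/6)² = 9.000
te_Task 2 = (2 + 4·4 + 18)/6 = 36/6 = 6; σ²_Task 2 = ((18−2)/6)² = 7.111
te_Task 3 = (7 + 4·12 + 23)/6 = 78/6 = 13; σ²_Task 3 = ((23−7)/6)² = 7.111
te_Task 4 = (2 + 4·4 + 12)/6 = 30/6 = 5; σ²_Task 4 = ((12−2)/6)² = 2.778
te_Task 5 = (11 + 4·14 + 17)/6 = 84/6 = 14; σ²_Task 5 = ((17−11)/6)² = 1.000
te_Task 6 = (3 + 4·7 + 23)/6 = 54/6 = 9; σ²_Task 6 = ((23−3)/6)² = 11.111
te_Task 7 = (2 + 4·4 + 12)/6 = 30/6 = 5; σ²_Task 7 = ((12−2)/6)² = 2.778

Forward pass:
ES_Task 1 = 0; EF_Task 1 = 8
ES_Task 2 = 8; EF_Task 2 = 8+6 = 14
ES_Task 3 = 8; EF_Task 3 = 8+13 = 21
ES_Task 4 = max(EF_Task 1=8, EF_Task 2=14) = 14; EF_Task 4 = 14+5 = 19
ES_Task 5 = 8; EF_Task 5 = 8+14 = 22
ES_Task 6 = 21; EF_Task 6 = 21+9 = 30
ES_Task 7 = max(EF_Task 4=19, EF_Task 5=22, EF_Task 6=30) = 30; EF_Task 7 = 30+5 = 35
Expected project duration μ = 35 hours. Critical path: Task 1 → Task 3 → Task 6 → Task 7.

Variances on critical path: σ²_Task 1=9.000, σ²_Task 3=7.111, σ²_Task 6=11.111, σ²_Task 7=2.778.
Largest is σ²_Task 6 = 11.111.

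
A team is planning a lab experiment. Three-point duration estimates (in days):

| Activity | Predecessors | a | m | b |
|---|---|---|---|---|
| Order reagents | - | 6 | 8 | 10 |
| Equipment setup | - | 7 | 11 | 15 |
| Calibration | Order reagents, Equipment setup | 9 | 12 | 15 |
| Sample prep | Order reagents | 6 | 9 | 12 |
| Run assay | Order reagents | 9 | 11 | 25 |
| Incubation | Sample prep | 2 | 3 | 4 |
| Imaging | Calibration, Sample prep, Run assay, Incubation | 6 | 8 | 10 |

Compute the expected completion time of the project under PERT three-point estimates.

te_Order reagents = (6 + 4·8 + 10)/6 = 48/6 = 8
te_Equipment setup = (7 + 4·11 + 15)/6 = 66/6 = 11
te_Calibration = (9 + 4·12 + 15)/6 = 72/6 = 12
te_Sample prep = (6 + 4·9 + 12)/6 = 54/6 = 9
te_Run assay = (9 + 4·11 + 25)/6 = 78/6 = 13
te_Incubation = (2 + 4·3 + 4)/6 = 18/6 = 3
te_Imaging = (6 + 4·8 + 10)/6 = 48/6 = 8

Forward pass:
ES_Order reagents = 0; EF_Order reagents = 8
ES_Equipment setup = 0; EF_Equipment setup = 11
ES_Calibration = max(EF_Order reagents=8, EF_Equipment setup=11) = 11; EF_Calibration = 11+12 = 23
ES_Sample prep = 8; EF_Sample prep = 8+9 = 17
ES_Run assay = 8; EF_Run assay = 8+13 = 21
ES_Incubation = 17; EF_Incubation = 17+3 = 20
ES_Imaging = max(EF_Calibration=23, EF_Sample prep=17, EF_Run assay=21, EF_Incubation=20) = 23; EF_Imaging = 23+8 = 31
Expected project duration μ = 31 days. Critical path: Equipment setup → Calibration → Imaging.

31 days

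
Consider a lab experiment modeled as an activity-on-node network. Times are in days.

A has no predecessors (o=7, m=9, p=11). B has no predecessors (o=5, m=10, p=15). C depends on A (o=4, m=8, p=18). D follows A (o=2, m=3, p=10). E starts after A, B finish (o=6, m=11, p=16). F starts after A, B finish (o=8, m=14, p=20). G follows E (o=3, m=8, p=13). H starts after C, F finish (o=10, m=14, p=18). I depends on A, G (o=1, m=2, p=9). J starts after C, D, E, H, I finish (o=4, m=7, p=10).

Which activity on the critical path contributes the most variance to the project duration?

te_A = (7 + 4·9 + 11)/6 = 54/6 = 9; σ²_A = ((11−7)/6)² = 0.444
te_B = (5 + 4·10 + 15)/6 = 60/6 = 10; σ²_B = ((15−5)/6)² = 2.778
te_C = (4 + 4·8 + 18)/6 = 54/6 = 9; σ²_C = ((18−4)/6)² = 5.444
te_D = (2 + 4·3 + 10)/6 = 24/6 = 4; σ²_D = ((10−2)/6)² = 1.778
te_E = (6 + 4·11 + 16)/6 = 66/6 = 11; σ²_E = ((16−6)/6)² = 2.778
te_F = (8 + 4·14 + 20)/6 = 84/6 = 14; σ²_F = ((20−8)/6)² = 4.000
te_G = (3 + 4·8 + 13)/6 = 48/6 = 8; σ²_G = ((13−3)/6)² = 2.778
te_H = (10 + 4·14 + 18)/6 = 84/6 = 14; σ²_H = ((18−10)/6)² = 1.778
te_I = (1 + 4·2 + 9)/6 = 18/6 = 3; σ²_I = ((9−1)/6)² = 1.778
te_J = (4 + 4·7 + 10)/6 = 42/6 = 7; σ²_J = ((10−4)/6)² = 1.000

Forward pass:
ES_A = 0; EF_A = 9
ES_B = 0; EF_B = 10
ES_C = 9; EF_C = 9+9 = 18
ES_D = 9; EF_D = 9+4 = 13
ES_E = max(EF_A=9, EF_B=10) = 10; EF_E = 10+11 = 21
ES_F = max(EF_A=9, EF_B=10) = 10; EF_F = 10+14 = 24
ES_G = 21; EF_G = 21+8 = 29
ES_H = max(EF_C=18, EF_F=24) = 24; EF_H = 24+14 = 38
ES_I = max(EF_A=9, EF_G=29) = 29; EF_I = 29+3 = 32
ES_J = max(EF_C=18, EF_D=13, EF_E=21, EF_H=38, EF_I=32) = 38; EF_J = 38+7 = 45
Expected project duration μ = 45 days. Critical path: B → F → H → J.

Variances on critical path: σ²_B=2.778, σ²_F=4.000, σ²_H=1.778, σ²_J=1.000.
Largest is σ²_F = 4.000.

F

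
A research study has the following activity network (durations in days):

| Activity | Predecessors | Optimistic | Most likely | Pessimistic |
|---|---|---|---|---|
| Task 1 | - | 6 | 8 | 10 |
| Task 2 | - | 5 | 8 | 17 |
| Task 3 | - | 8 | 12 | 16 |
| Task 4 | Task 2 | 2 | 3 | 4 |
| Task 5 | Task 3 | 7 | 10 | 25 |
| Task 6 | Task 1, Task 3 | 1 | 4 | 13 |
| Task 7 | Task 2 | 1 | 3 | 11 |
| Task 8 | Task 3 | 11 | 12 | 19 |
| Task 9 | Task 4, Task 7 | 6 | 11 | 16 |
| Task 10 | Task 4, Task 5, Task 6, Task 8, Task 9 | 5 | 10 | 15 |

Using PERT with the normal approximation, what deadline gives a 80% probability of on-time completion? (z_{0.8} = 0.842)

37.1 days

te_Task 1 = (6 + 4·8 + 10)/6 = 48/6 = 8; σ²_Task 1 = ((10−6)/6)² = 0.444
te_Task 2 = (5 + 4·8 + 17)/6 = 54/6 = 9; σ²_Task 2 = ((17−5)/6)² = 4.000
te_Task 3 = (8 + 4·12 + 16)/6 = 72/6 = 12; σ²_Task 3 = ((16−8)/6)² = 1.778
te_Task 4 = (2 + 4·3 + 4)/6 = 18/6 = 3; σ²_Task 4 = ((4−2)/6)² = 0.111
te_Task 5 = (7 + 4·10 + 25)/6 = 72/6 = 12; σ²_Task 5 = ((25−7)/6)² = 9.000
te_Task 6 = (1 + 4·4 + 13)/6 = 30/6 = 5; σ²_Task 6 = ((13−1)/6)² = 4.000
te_Task 7 = (1 + 4·3 + 11)/6 = 24/6 = 4; σ²_Task 7 = ((11−1)/6)² = 2.778
te_Task 8 = (11 + 4·12 + 19)/6 = 78/6 = 13; σ²_Task 8 = ((19−11)/6)² = 1.778
te_Task 9 = (6 + 4·11 + 16)/6 = 66/6 = 11; σ²_Task 9 = ((16−6)/6)² = 2.778
te_Task 10 = (5 + 4·10 + 15)/6 = 60/6 = 10; σ²_Task 10 = ((15−5)/6)² = 2.778

Forward pass:
ES_Task 1 = 0; EF_Task 1 = 8
ES_Task 2 = 0; EF_Task 2 = 9
ES_Task 3 = 0; EF_Task 3 = 12
ES_Task 4 = 9; EF_Task 4 = 9+3 = 12
ES_Task 5 = 12; EF_Task 5 = 12+12 = 24
ES_Task 6 = max(EF_Task 1=8, EF_Task 3=12) = 12; EF_Task 6 = 12+5 = 17
ES_Task 7 = 9; EF_Task 7 = 9+4 = 13
ES_Task 8 = 12; EF_Task 8 = 12+13 = 25
ES_Task 9 = max(EF_Task 4=12, EF_Task 7=13) = 13; EF_Task 9 = 13+11 = 24
ES_Task 10 = max(EF_Task 4=12, EF_Task 5=24, EF_Task 6=17, EF_Task 8=25, EF_Task 9=24) = 25; EF_Task 10 = 25+10 = 35
Expected project duration μ = 35 days. Critical path: Task 3 → Task 8 → Task 10.

Variance along critical path = 1.778 + 1.778 + 2.778 = 6.333; σ = 2.517 days.
D = μ + z·σ = 35 + 0.842·2.517 = 37.1 days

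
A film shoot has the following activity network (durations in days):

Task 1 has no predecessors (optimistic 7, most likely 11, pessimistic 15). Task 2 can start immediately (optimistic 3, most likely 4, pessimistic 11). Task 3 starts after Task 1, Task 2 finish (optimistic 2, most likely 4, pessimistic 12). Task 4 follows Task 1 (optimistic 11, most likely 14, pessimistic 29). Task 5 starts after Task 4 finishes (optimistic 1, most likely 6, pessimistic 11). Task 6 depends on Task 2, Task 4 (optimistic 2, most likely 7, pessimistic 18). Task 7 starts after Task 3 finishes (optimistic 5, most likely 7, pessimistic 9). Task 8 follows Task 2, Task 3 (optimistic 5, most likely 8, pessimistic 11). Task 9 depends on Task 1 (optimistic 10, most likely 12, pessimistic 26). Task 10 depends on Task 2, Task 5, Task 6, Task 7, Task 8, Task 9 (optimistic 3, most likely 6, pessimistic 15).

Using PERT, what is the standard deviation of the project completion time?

te_Task 1 = (7 + 4·11 + 15)/6 = 66/6 = 11; σ²_Task 1 = ((15−7)/6)² = 1.778
te_Task 2 = (3 + 4·4 + 11)/6 = 30/6 = 5; σ²_Task 2 = ((11−3)/6)² = 1.778
te_Task 3 = (2 + 4·4 + 12)/6 = 30/6 = 5; σ²_Task 3 = ((12−2)/6)² = 2.778
te_Task 4 = (11 + 4·14 + 29)/6 = 96/6 = 16; σ²_Task 4 = ((29−11)/6)² = 9.000
te_Task 5 = (1 + 4·6 + 11)/6 = 36/6 = 6; σ²_Task 5 = ((11−1)/6)² = 2.778
te_Task 6 = (2 + 4·7 + 18)/6 = 48/6 = 8; σ²_Task 6 = ((18−2)/6)² = 7.111
te_Task 7 = (5 + 4·7 + 9)/6 = 42/6 = 7; σ²_Task 7 = ((9−5)/6)² = 0.444
te_Task 8 = (5 + 4·8 + 11)/6 = 48/6 = 8; σ²_Task 8 = ((11−5)/6)² = 1.000
te_Task 9 = (10 + 4·12 + 26)/6 = 84/6 = 14; σ²_Task 9 = ((26−10)/6)² = 7.111
te_Task 10 = (3 + 4·6 + 15)/6 = 42/6 = 7; σ²_Task 10 = ((15−3)/6)² = 4.000

Forward pass:
ES_Task 1 = 0; EF_Task 1 = 11
ES_Task 2 = 0; EF_Task 2 = 5
ES_Task 3 = max(EF_Task 1=11, EF_Task 2=5) = 11; EF_Task 3 = 11+5 = 16
ES_Task 4 = 11; EF_Task 4 = 11+16 = 27
ES_Task 5 = 27; EF_Task 5 = 27+6 = 33
ES_Task 6 = max(EF_Task 2=5, EF_Task 4=27) = 27; EF_Task 6 = 27+8 = 35
ES_Task 7 = 16; EF_Task 7 = 16+7 = 23
ES_Task 8 = max(EF_Task 2=5, EF_Task 3=16) = 16; EF_Task 8 = 16+8 = 24
ES_Task 9 = 11; EF_Task 9 = 11+14 = 25
ES_Task 10 = max(EF_Task 2=5, EF_Task 5=33, EF_Task 6=35, EF_Task 7=23, EF_Task 8=24, EF_Task 9=25) = 35; EF_Task 10 = 35+7 = 42
Expected project duration μ = 42 days. Critical path: Task 1 → Task 4 → Task 6 → Task 10.

Variance along critical path = 1.778 + 9.000 + 7.111 + 4.000 = 21.889
σ = √21.889 = 4.679 days

4.68 days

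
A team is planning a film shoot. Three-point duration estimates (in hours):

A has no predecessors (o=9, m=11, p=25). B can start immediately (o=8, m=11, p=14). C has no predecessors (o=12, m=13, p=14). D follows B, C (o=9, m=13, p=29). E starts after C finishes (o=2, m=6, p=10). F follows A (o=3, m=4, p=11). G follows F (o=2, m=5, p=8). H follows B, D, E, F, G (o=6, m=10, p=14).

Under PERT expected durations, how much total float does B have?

te_A = (9 + 4·11 + 25)/6 = 78/6 = 13
te_B = (8 + 4·11 + 14)/6 = 66/6 = 11
te_C = (12 + 4·13 + 14)/6 = 78/6 = 13
te_D = (9 + 4·13 + 29)/6 = 90/6 = 15
te_E = (2 + 4·6 + 10)/6 = 36/6 = 6
te_F = (3 + 4·4 + 11)/6 = 30/6 = 5
te_G = (2 + 4·5 + 8)/6 = 30/6 = 5
te_H = (6 + 4·10 + 14)/6 = 60/6 = 10

Forward pass:
ES_A = 0; EF_A = 13
ES_B = 0; EF_B = 11
ES_C = 0; EF_C = 13
ES_D = max(EF_B=11, EF_C=13) = 13; EF_D = 13+15 = 28
ES_E = 13; EF_E = 13+6 = 19
ES_F = 13; EF_F = 13+5 = 18
ES_G = 18; EF_G = 18+5 = 23
ES_H = max(EF_B=11, EF_D=28, EF_E=19, EF_F=18, EF_G=23) = 28; EF_H = 28+10 = 38
Expected project duration μ = 38 hours. Critical path: C → D → H.

Backward pass:
LF_H = 38; LS_H = 38−10 = 28
LF_G = LS_H = 28; LS_G = 28−5 = 23
LF_F = min(LS_G=23, LS_H=28) = 23; LS_F = 23−5 = 18
LF_E = LS_H = 28; LS_E = 28−6 = 22
LF_D = LS_H = 28; LS_D = 28−15 = 13
LF_C = min(LS_D=13, LS_E=22) = 13; LS_C = 13−13 = 0
LF_B = min(LS_D=13, LS_H=28) = 13; LS_B = 13−11 = 2
LF_A = LS_F = 18; LS_A = 18−13 = 5
Slack_B = LS_B − ES_B = 2 − 0 = 2

2 hours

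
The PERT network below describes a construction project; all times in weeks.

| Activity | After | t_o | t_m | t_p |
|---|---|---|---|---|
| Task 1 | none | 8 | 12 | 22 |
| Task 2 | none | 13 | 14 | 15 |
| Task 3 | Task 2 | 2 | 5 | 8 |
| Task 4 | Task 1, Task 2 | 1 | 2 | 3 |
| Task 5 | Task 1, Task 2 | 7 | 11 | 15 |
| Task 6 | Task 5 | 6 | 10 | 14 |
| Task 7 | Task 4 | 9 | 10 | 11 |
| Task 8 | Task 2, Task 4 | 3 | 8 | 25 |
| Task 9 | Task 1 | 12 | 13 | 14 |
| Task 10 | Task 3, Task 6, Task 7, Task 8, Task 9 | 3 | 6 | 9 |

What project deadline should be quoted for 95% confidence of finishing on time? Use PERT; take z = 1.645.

te_Task 1 = (8 + 4·12 + 22)/6 = 78/6 = 13; σ²_Task 1 = ((22−8)/6)² = 5.444
te_Task 2 = (13 + 4·14 + 15)/6 = 84/6 = 14; σ²_Task 2 = ((15−13)/6)² = 0.111
te_Task 3 = (2 + 4·5 + 8)/6 = 30/6 = 5; σ²_Task 3 = ((8−2)/6)² = 1.000
te_Task 4 = (1 + 4·2 + 3)/6 = 12/6 = 2; σ²_Task 4 = ((3−1)/6)² = 0.111
te_Task 5 = (7 + 4·11 + 15)/6 = 66/6 = 11; σ²_Task 5 = ((15−7)/6)² = 1.778
te_Task 6 = (6 + 4·10 + 14)/6 = 60/6 = 10; σ²_Task 6 = ((14−6)/6)² = 1.778
te_Task 7 = (9 + 4·10 + 11)/6 = 60/6 = 10; σ²_Task 7 = ((11−9)/6)² = 0.111
te_Task 8 = (3 + 4·8 + 25)/6 = 60/6 = 10; σ²_Task 8 = ((25−3)/6)² = 13.444
te_Task 9 = (12 + 4·13 + 14)/6 = 78/6 = 13; σ²_Task 9 = ((14−12)/6)² = 0.111
te_Task 10 = (3 + 4·6 + 9)/6 = 36/6 = 6; σ²_Task 10 = ((9−3)/6)² = 1.000

Forward pass:
ES_Task 1 = 0; EF_Task 1 = 13
ES_Task 2 = 0; EF_Task 2 = 14
ES_Task 3 = 14; EF_Task 3 = 14+5 = 19
ES_Task 4 = max(EF_Task 1=13, EF_Task 2=14) = 14; EF_Task 4 = 14+2 = 16
ES_Task 5 = max(EF_Task 1=13, EF_Task 2=14) = 14; EF_Task 5 = 14+11 = 25
ES_Task 6 = 25; EF_Task 6 = 25+10 = 35
ES_Task 7 = 16; EF_Task 7 = 16+10 = 26
ES_Task 8 = max(EF_Task 2=14, EF_Task 4=16) = 16; EF_Task 8 = 16+10 = 26
ES_Task 9 = 13; EF_Task 9 = 13+13 = 26
ES_Task 10 = max(EF_Task 3=19, EF_Task 6=35, EF_Task 7=26, EF_Task 8=26, EF_Task 9=26) = 35; EF_Task 10 = 35+6 = 41
Expected project duration μ = 41 weeks. Critical path: Task 2 → Task 5 → Task 6 → Task 10.

Variance along critical path = 0.111 + 1.778 + 1.778 + 1.000 = 4.667; σ = 2.160 weeks.
D = μ + z·σ = 41 + 1.645·2.160 = 44.6 weeks

44.6 weeks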